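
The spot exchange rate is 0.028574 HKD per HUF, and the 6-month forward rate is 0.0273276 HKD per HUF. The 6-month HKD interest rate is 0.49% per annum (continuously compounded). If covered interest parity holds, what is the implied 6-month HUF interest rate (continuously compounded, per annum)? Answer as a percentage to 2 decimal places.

9.41%

T = 6/12 years.
By CIP, F/S equals the HKD-to-HUF growth ratio: 0.0273276/0.028574 = 0.9563799.
The HKD side grows by e^(0.0049×6/12) = 1.002453.
That pins the HUF growth at 1.0481745.
r = ln(1.0481745)/(6/12) = 0.094100 → 9.41%.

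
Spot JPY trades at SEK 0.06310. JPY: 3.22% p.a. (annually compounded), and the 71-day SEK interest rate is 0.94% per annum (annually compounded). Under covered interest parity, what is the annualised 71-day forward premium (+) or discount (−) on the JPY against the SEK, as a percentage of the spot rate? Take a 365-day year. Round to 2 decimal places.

T = 71/365 years.
No-arbitrage forward: 0.0631 × 1.0018216 / 1.0061839 = 0.06282643 SEK/JPY.
(F − S)/S ÷ T = (0.06282643 − 0.0631)/0.0631/(71/365) = -0.022288 → -2.23%.

-2.23%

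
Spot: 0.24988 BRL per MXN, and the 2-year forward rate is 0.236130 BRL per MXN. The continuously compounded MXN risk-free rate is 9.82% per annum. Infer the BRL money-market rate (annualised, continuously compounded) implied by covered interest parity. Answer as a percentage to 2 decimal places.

6.99%

T = 2 years.
CIP gives F = S · g_BRL/g_MXN, so g_BRL/g_MXN = 0.23613/0.24988 = 0.9449736.
The MXN side grows by e^(0.0982×2) = 1.2170136.
So the BRL growth factor = 1.1500457.
r = ln(1.1500457)/2 = 0.069901 → 6.99%.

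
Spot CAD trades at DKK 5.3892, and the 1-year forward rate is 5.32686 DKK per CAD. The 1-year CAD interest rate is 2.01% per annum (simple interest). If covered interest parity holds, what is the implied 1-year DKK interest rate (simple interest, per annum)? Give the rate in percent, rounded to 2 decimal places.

T = 1 year.
CIP gives F = S · g_DKK/g_CAD, so g_DKK/g_CAD = 5.32686/5.3892 = 0.9884324.
The CAD side grows by 1 + 0.0201×1 = 1.020100.
So the DKK growth factor = 1.0082999.
(1.0082999 − 1)/T = 0.008300, i.e. 0.83%.

0.83%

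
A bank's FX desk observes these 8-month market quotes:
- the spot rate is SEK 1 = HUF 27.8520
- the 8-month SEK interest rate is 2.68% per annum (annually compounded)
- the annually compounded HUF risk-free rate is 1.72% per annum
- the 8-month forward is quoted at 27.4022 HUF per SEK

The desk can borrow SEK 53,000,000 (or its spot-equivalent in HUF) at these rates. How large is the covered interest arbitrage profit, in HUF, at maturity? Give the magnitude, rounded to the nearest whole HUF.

HUF 14,884,319

T = 8/12 years.
Invest the SEK and cover forward: 53,000,000 × 1.017787798182 × 27.4022 = HUF 1,478,150,114.58.
Convert at spot and invest in HUF: 53,000,000 × 27.8520 × 1.011434044344 = HUF 1,493,034,433.16.
The quoted forward undervalues SEK, so borrow SEK, convert to HUF at spot, deposit the HUF at 1.72%, and buy SEK forward at 27.4022 to cover the loan.
The gap between the two covered legs is HUF 14,884,319.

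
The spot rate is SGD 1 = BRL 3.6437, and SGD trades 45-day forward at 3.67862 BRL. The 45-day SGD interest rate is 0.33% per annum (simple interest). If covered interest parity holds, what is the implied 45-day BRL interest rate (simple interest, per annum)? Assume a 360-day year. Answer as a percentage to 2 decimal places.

8.00%

T = 45/360 years.
F/S = 3.67862/3.6437 = 1.0095837 = (growth of BRL) / (growth of SGD).
The SGD side grows by 1 + 0.0033×45/360 = 1.0004125.
That pins the BRL growth at 1.0100002.
r = (1.0100002 − 1)/(45/360) = 0.080002 → 8.00%.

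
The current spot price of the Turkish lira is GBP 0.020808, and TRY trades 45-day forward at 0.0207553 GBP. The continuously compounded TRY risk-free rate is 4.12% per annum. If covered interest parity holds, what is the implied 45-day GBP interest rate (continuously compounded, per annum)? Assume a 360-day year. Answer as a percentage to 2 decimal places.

T = 45/360 years.
F/S = 0.0207553/0.020808 = 0.9974673 = (growth of GBP) / (growth of TRY).
The TRY side grows by e^(0.0412×45/360) = 1.0051633.
That pins the GBP growth at 1.0026175.
r = ln(1.0026175)/(45/360) = 0.020913 → 2.09%.

2.09%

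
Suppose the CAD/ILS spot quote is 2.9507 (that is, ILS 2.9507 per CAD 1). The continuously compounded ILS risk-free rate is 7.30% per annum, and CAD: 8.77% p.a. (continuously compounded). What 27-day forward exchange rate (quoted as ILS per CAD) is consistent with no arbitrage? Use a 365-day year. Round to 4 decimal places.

2.9475

T = 27/365 years.
Growth of 1 ILS over T: e^(0.0730×27/365) = 1.0054146.
CAD accumulates by e^(0.0877×27/365) = 1.0065085.
CIP: F = S · (grow ILS)/(grow CAD) = 2.9507 × 1.0054146/1.0065085 = 2.947493 ILS per CAD.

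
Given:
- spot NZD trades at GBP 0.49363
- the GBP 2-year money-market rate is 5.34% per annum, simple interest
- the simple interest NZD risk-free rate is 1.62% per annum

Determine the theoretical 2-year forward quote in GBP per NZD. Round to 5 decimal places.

T = 2 years.
GBP accumulates by 1 + 0.0534×2 = 1.106800.
NZD growth factor: 1 + 0.0162×2 = 1.032400.
So F = 0.49363 × 1.106800 / 1.032400 = 0.5292035 (GBP/NZD).

0.52920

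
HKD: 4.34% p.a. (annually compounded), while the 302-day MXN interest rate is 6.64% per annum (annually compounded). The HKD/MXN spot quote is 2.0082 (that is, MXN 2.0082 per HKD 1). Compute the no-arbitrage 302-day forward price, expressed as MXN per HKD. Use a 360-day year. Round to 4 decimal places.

T = 302/360 years.
MXN accumulates by (1 + 0.0664)^(302/360) = 1.0554117.
HKD accumulates by (1 + 0.0434)^(302/360) = 1.0362826.
So F = 2.0082 × 1.0554117 / 1.0362826 = 2.045270 (MXN/HKD).

2.0453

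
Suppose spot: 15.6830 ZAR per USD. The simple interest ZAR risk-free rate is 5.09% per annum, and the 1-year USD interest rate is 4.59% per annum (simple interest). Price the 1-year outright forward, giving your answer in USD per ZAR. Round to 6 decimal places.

T = 1 year.
ZAR accumulates by 1 + 0.0509×1 = 1.050900.
USD accumulates by 1 + 0.0459×1 = 1.045900.
So F = 15.683 × 1.050900 / 1.045900 = 15.75797 (ZAR/USD).
Quoted the other way: 1/15.75797 = 0.063460 USD per ZAR.

0.063460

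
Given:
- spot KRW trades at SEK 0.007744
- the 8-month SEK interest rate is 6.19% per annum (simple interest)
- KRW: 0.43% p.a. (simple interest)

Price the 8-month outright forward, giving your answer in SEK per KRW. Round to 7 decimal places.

0.0080405

T = 8/12 years.
SEK accumulates by 1 + 0.0619×8/12 = 1.0412667.
KRW accumulates by 1 + 0.0043×8/12 = 1.0028667.
CIP: F = S · (grow SEK)/(grow KRW) = 0.007744 × 1.0412667/1.0028667 = 0.008040520 SEK per KRW.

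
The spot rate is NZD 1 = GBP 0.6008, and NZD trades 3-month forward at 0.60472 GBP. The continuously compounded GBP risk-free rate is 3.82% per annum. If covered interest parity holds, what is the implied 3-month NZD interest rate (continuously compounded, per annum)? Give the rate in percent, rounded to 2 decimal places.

1.22%

T = 3/12 years.
F/S = 0.60472/0.6008 = 1.0065246 = (growth of GBP) / (growth of NZD).
GBP growth factor: e^(0.0382×3/12) = 1.0095957.
So the NZD growth factor = 1.0030512.
r = ln(1.0030512)/(3/12) = 0.012186 → 1.22%.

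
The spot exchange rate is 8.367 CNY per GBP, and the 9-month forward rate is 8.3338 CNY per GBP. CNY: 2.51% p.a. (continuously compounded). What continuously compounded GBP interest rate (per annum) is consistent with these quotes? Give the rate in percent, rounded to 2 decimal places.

T = 9/12 years.
F/S = 8.3338/8.367 = 0.9960320 = (growth of CNY) / (growth of GBP).
The CNY side grows by e^(0.0251×9/12) = 1.0190033.
That pins the GBP growth at 1.0230628.
Take logs: ln 1.0230628 / (9/12) = 0.030401, so 3.04%.

3.04%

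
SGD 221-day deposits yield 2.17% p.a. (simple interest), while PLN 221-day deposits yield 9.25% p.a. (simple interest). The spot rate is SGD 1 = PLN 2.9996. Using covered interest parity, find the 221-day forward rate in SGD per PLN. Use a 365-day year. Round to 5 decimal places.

T = 221/365 years.
Growth of 1 PLN over T: 1 + 0.0925×221/365 = 1.0560068.
SGD growth factor: 1 + 0.0217×221/365 = 1.0131389.
So F = 2.9996 × 1.0560068 / 1.0131389 = 3.126519 (PLN/SGD).
Invert for SGD per PLN: 1 / 3.126519 = 0.31984.

0.31984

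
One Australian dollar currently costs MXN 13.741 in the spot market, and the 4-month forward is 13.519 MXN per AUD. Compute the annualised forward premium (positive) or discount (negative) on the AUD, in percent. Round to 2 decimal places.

-4.85%

T = 4/12 years.
AUD trades forward at -1.61560% vs spot over the period.
Per annum: -0.0161560 / (4/12) = -0.048468 = -4.85%.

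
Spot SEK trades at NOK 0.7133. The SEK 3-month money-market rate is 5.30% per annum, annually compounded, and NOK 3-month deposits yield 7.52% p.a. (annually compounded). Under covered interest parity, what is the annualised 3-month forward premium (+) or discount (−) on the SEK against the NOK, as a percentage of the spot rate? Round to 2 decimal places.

T = 3/12 years.
F = S · g_NOK/g_SEK = 0.7133 × 1.018292/1.0129945 = 0.7170302.
Annualised premium = (F − S)/S × (1/T) = (0.7170302 − 0.7133)/0.7133 ÷ (3/12) = 2.09%.

+2.09%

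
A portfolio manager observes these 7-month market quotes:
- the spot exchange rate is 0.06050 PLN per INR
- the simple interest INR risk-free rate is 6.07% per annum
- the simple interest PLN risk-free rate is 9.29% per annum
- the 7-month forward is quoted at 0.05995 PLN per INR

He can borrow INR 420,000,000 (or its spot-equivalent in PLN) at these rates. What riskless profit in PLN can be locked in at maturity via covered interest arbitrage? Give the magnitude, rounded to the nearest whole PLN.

PLN 716,464

T = 7/12 years.
Route A — deposit INR, sell forward: 420,000,000 × 1.0354083333 × 0.05995 = PLN 26,070,546.42.
Route B — convert at spot, deposit PLN: 420,000,000 × 0.06050 × 1.0541916667 = PLN 26,787,010.25.
The quoted forward undervalues INR, so borrow INR, convert to PLN at spot, deposit the PLN at 9.29%, and buy INR forward at 0.05995 to cover the loan.
Profit = 26,787,010.25 − 26,070,546.42 = PLN 716,464.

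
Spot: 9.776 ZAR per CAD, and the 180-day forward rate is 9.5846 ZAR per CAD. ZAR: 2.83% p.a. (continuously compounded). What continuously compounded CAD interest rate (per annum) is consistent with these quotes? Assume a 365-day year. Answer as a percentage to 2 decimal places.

6.84%

T = 180/365 years.
F/S = 9.5846/9.776 = 0.9804214 = (growth of ZAR) / (growth of CAD).
ZAR growth factor: e^(0.0283×180/365) = 1.014054.
Hence g_CAD = 1.0343042.
r = ln(1.0343042)/(180/365) = 0.068395 → 6.84%.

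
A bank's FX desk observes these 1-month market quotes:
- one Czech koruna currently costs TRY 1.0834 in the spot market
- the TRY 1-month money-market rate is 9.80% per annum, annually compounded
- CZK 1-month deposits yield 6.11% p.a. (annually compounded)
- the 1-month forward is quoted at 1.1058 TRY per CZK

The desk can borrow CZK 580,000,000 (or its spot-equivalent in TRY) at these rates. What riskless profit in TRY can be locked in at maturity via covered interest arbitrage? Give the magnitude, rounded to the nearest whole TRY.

T = 1/12 years.
Route A — deposit CZK, sell forward: 580,000,000 × 1.00495440818 × 1.1058 = TRY 644,541,579.05.
Route B — convert at spot, deposit TRY: 580,000,000 × 1.0834 × 1.00782128966 = TRY 633,286,679.43.
The quoted forward overvalues CZK, so borrow TRY, buy CZK at spot, deposit the CZK at 6.11%, and sell the proceeds forward at 1.1058.
Profit = 644,541,579.05 − 633,286,679.43 = TRY 11,254,900.

TRY 11,254,900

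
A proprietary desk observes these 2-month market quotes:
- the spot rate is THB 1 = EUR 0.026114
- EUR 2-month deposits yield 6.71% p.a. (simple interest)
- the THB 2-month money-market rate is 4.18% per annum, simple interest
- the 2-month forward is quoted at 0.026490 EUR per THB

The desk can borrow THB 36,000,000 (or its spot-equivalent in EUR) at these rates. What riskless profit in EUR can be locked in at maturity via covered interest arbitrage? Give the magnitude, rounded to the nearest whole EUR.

EUR 9,666

T = 2/12 years.
Invest the THB and cover forward: 36,000,000 × 1.00696667 × 0.026490 = EUR 960,283.70.
Convert at spot and invest in EUR: 36,000,000 × 0.026114 × 1.01118333 = EUR 950,617.49.
The quoted forward overvalues THB, so borrow EUR, buy THB at spot, deposit the THB at 4.18%, and sell the proceeds forward at 0.026490.
Arbitrage profit = |960,283.70 − 950,617.49| = EUR 9,666.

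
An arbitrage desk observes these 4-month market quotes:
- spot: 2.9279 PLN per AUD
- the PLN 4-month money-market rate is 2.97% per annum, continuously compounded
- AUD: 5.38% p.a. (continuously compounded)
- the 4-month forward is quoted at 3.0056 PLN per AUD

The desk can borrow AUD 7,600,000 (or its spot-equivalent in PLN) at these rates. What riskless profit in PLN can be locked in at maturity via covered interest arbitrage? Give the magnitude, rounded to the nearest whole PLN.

PLN 782,469

T = 4/12 years.
Invest the AUD and cover forward: 7,600,000 × 1.0180951011 × 3.0056 = PLN 23,255,898.43.
Convert at spot and invest in PLN: 7,600,000 × 2.9279 × 1.0099491671 = PLN 22,473,429.26.
The quoted forward overvalues AUD, so borrow PLN, buy AUD at spot, deposit the AUD at 5.38%, and sell the proceeds forward at 3.0056.
The gap between the two covered legs is PLN 782,469.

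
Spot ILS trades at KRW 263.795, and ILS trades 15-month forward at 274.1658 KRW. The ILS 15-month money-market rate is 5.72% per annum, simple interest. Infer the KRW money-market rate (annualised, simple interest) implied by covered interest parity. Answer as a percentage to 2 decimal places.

9.09%

T = 15/12 years.
F/S = 274.1658/263.795 = 1.0393139 = (growth of KRW) / (growth of ILS).
The ILS side grows by 1 + 0.0572×15/12 = 1.071500.
Hence g_KRW = 1.1136248.
(1.1136248 − 1)/T = 0.090900, i.e. 9.09%.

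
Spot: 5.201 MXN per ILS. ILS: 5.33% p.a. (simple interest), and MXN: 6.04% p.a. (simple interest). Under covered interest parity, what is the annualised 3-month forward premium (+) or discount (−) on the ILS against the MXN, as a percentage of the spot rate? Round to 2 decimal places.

T = 3/12 years.
F = S · g_MXN/g_ILS = 5.201 × 1.015100/1.013325 = 5.210110.
(F − S)/S ÷ T = (5.210110 − 5.201)/5.201/(3/12) = 0.007006 → 0.70%.

+0.70%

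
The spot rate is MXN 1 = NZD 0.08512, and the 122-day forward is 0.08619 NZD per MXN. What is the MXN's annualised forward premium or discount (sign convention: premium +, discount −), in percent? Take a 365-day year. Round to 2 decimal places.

+3.76%

T = 122/365 years.
MXN trades forward at +1.25705% vs spot over the period.
Per annum: 0.0125705 / (122/365) = 0.037608 = 3.76%.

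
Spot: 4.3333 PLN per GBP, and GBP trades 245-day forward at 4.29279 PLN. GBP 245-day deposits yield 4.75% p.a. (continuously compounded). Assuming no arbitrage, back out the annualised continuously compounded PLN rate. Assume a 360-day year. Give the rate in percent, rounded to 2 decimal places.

T = 245/360 years.
By CIP, F/S equals the PLN-to-GBP growth ratio: 4.29279/4.3333 = 0.9906515.
GBP growth factor: e^(0.0475×245/360) = 1.0328546.
Hence g_PLN = 1.023199.
r = ln(1.023199)/(245/360) = 0.033699 → 3.37%.

3.37%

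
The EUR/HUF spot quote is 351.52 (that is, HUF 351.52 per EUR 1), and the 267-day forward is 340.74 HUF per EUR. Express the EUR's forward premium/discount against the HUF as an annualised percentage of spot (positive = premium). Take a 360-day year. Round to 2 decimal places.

-4.13%

T = 267/360 years.
Period premium: (340.74 − 351.52)/351.52 = -0.0306668.
Per annum: -0.0306668 / (267/360) = -0.041348 = -4.13%.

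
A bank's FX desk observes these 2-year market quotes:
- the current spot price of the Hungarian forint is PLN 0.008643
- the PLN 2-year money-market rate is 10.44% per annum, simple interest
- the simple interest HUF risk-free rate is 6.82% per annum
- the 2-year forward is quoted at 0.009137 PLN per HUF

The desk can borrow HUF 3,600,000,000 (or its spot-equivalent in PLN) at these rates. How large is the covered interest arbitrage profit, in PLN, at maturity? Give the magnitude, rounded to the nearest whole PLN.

PLN 231,738

T = 2 years.
Route A — deposit HUF, sell forward: 3,600,000,000 × 1.136400 × 0.009137 = PLN 37,379,832.48.
Route B — convert at spot, deposit PLN: 3,600,000,000 × 0.008643 × 1.208800 = PLN 37,611,570.24.
The quoted forward undervalues HUF, so borrow HUF, convert to PLN at spot, deposit the PLN at 10.44%, and buy HUF forward at 0.009137 to cover the loan.
The gap between the two covered legs is PLN 231,738.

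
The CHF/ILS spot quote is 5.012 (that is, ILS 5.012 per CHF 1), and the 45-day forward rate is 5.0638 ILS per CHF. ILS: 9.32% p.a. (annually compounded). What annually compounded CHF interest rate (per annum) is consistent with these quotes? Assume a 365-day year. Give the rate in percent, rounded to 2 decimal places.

T = 45/365 years.
By CIP, F/S equals the ILS-to-CHF growth ratio: 5.0638/5.012 = 1.0103352.
ILS growth factor: (1 + 0.0932)^(45/365) = 1.0110466.
So the CHF growth factor = 1.0007041.
r = 1.0007041^(365/45) − 1 = 0.005725 → 0.57%.

0.57%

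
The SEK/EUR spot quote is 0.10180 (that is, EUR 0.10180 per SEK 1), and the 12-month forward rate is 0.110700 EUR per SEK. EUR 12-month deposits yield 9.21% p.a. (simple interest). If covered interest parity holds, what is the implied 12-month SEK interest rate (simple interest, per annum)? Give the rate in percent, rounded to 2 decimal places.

T = 1 year.
CIP gives F = S · g_EUR/g_SEK, so g_EUR/g_SEK = 0.1107/0.1018 = 1.0874263.
The EUR side grows by 1 + 0.0921×1 = 1.092100.
So the SEK growth factor = 1.0042979.
(1.0042979 − 1)/T = 0.004298, i.e. 0.43%.

0.43%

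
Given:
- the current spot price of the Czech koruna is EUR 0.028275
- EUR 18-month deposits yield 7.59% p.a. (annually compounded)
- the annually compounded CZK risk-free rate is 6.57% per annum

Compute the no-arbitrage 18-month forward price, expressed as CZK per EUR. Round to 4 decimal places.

T = 18/12 years.
EUR growth factor: (1 + 0.0759)^(18/12) = 1.11598373.
Growth of 1 CZK over T: (1 + 0.0657)^(18/12) = 1.10015138.
CIP: F = S · (grow EUR)/(grow CZK) = 0.028275 × 1.11598373/1.10015138 = 0.028681907 EUR per CZK.
Quoted the other way: 1/0.028681907 = 34.8652 CZK per EUR.

34.8652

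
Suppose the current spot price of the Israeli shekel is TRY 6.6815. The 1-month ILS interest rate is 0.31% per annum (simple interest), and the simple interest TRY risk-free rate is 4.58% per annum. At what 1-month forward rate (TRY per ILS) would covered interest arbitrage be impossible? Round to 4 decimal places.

6.7053

T = 1/12 years.
TRY growth factor: 1 + 0.0458×1/12 = 1.0038167.
ILS growth factor: 1 + 0.0031×1/12 = 1.0002583.
CIP: F = S · (grow TRY)/(grow ILS) = 6.6815 × 1.0038167/1.0002583 = 6.705269 TRY per ILS.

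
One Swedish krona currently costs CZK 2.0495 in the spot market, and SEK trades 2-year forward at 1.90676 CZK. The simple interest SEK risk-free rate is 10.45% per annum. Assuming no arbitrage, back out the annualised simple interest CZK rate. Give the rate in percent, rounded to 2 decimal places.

T = 2 years.
By CIP, F/S equals the CZK-to-SEK growth ratio: 1.90676/2.0495 = 0.9303537.
The SEK side grows by 1 + 0.1045×2 = 1.209000.
So the CZK growth factor = 1.1247976.
(1.1247976 − 1)/T = 0.062399, i.e. 6.24%.

6.24%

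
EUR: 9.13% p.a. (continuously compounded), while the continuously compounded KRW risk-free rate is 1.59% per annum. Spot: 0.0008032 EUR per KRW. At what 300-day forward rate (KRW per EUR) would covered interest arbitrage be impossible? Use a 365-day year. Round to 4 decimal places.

1170.2050

T = 300/365 years.
EUR accumulates by e^(0.0913×300/365) = 1.0779284484.
KRW accumulates by e^(0.0159×300/365) = 1.0131542591.
CIP: F = S · (grow EUR)/(grow KRW) = 0.0008032 × 1.0779284484/1.0131542591 = 0.0008545511426 EUR per KRW.
Invert for KRW per EUR: 1 / 0.0008545511426 = 1170.2050.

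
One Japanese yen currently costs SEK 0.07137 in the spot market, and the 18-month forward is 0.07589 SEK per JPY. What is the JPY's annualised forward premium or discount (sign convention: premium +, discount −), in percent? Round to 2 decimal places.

+4.22%

T = 18/12 years.
(F − S)/S = (0.07589 − 0.07137)/0.07137 = 0.0633319.
Per annum: 0.0633319 / (18/12) = 0.042221 = 4.22%.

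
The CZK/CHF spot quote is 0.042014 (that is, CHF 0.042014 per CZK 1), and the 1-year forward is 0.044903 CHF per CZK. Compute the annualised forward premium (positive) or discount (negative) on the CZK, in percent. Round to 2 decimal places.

+6.88%

T = 1 year.
(F − S)/S = (0.044903 − 0.042014)/0.042014 = 0.0687628.
×(1/T) gives 6.88% p.a.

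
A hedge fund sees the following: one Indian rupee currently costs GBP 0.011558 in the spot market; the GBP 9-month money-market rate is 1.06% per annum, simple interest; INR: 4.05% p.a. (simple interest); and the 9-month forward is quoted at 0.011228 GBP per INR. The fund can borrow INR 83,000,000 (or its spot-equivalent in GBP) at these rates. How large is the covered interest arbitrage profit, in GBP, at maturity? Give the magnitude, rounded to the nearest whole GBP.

T = 9/12 years.
Keep in INR, deliver into the forward: 83,000,000·1.030375·0.011228 = GBP 960,231.19.
Swap to GBP now, deposit: 83,000,000·0.011558·1.007950 = GBP 966,940.55.
The quoted forward undervalues INR, so borrow INR, convert to GBP at spot, deposit the GBP at 1.06%, and buy INR forward at 0.011228 to cover the loan.
Arbitrage profit = |960,231.19 − 966,940.55| = GBP 6,709.

GBP 6,709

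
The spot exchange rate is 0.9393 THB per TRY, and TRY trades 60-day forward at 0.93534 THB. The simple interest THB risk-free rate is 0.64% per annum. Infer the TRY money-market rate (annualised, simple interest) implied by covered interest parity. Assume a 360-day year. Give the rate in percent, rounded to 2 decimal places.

3.18%

T = 60/360 years.
CIP gives F = S · g_THB/g_TRY, so g_THB/g_TRY = 0.93534/0.9393 = 0.9957841.
The THB side grows by 1 + 0.0064×60/360 = 1.0010667.
That pins the TRY growth at 1.005305.
(1.005305 − 1)/T = 0.031830, i.e. 3.18%.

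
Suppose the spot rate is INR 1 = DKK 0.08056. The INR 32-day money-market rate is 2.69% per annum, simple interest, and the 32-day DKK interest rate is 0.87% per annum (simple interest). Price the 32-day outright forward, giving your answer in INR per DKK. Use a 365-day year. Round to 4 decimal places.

12.4329

T = 32/365 years.
Growth of 1 DKK over T: 1 + 0.0087×32/365 = 1.00076274.
INR accumulates by 1 + 0.0269×32/365 = 1.00235836.
So F = 0.08056 × 1.00076274 / 1.00235836 = 0.080431759 (DKK/INR).
Invert for INR per DKK: 1 / 0.080431759 = 12.4329.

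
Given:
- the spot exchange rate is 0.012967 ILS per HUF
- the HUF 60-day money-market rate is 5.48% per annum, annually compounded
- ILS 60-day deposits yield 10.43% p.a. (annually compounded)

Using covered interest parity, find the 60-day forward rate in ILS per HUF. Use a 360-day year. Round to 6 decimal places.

T = 60/360 years.
ILS growth factor: (1 + 0.1043)^(60/360) = 1.0166727.
HUF accumulates by (1 + 0.0548)^(60/360) = 1.0089315.
Forward (ILS per HUF) = 0.012967 × 1.0166727 / 1.0089315 = 0.01306649.

0.013066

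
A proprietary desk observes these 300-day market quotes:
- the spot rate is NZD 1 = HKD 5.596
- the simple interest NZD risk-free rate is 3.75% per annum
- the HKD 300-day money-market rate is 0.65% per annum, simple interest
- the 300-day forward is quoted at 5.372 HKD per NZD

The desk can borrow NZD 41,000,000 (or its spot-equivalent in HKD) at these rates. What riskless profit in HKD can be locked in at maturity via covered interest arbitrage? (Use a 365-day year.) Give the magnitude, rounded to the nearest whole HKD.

HKD 3,621,165

T = 300/365 years.
Invest the NZD and cover forward: 41,000,000 × 1.03082191781 × 5.372 = HKD 227,040,589.04.
Convert at spot and invest in HKD: 41,000,000 × 5.596 × 1.00534246575 = HKD 230,661,753.97.
The quoted forward undervalues NZD, so borrow NZD, convert to HKD at spot, deposit the HKD at 0.65%, and buy NZD forward at 5.372 to cover the loan.
Arbitrage profit = |227,040,589.04 − 230,661,753.97| = HKD 3,621,165.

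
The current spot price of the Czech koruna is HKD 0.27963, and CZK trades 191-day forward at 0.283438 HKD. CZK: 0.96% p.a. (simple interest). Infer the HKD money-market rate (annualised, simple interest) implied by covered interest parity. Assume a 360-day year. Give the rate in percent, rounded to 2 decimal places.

3.54%

T = 191/360 years.
CIP gives F = S · g_HKD/g_CZK, so g_HKD/g_CZK = 0.283438/0.27963 = 1.0136180.
CZK growth factor: 1 + 0.0096×191/360 = 1.0050933.
Hence g_HKD = 1.0187807.
r = (1.0187807 − 1)/(191/360) = 0.035398 → 3.54%.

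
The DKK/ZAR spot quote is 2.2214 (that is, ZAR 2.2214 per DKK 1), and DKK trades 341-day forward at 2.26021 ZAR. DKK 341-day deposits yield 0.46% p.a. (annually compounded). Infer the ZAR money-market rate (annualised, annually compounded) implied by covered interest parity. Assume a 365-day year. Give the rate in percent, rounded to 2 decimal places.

2.34%

T = 341/365 years.
F/S = 2.26021/2.2214 = 1.0174710 = (growth of ZAR) / (growth of DKK).
DKK growth factor: (1 + 0.0046)^(341/365) = 1.0042969.
Hence g_ZAR = 1.021843.
Annualise: 1.021843^(365/341) − 1 = 0.023398 = 2.34%.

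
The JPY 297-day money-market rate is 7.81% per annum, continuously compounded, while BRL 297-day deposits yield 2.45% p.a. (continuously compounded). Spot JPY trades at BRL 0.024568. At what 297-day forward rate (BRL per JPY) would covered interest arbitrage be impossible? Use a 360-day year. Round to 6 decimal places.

0.023505

T = 297/360 years.
Growth of 1 BRL over T: e^(0.0245×297/360) = 1.0204182.
JPY growth factor: e^(0.0781×297/360) = 1.0665536.
CIP: F = S · (grow BRL)/(grow JPY) = 0.024568 × 1.0204182/1.0665536 = 0.02350527 BRL per JPY.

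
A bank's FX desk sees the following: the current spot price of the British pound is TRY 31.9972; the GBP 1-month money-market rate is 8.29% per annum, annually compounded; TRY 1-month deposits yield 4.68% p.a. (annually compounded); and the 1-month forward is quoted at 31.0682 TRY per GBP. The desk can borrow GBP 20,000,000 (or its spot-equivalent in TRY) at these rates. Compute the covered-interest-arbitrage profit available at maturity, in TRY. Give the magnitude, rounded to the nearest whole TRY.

TRY 16,886,158

T = 1/12 years.
Invest the GBP and cover forward: 20,000,000 × 1.00665895857 × 31.0682 = TRY 625,501,637.13.
Convert at spot and invest in TRY: 20,000,000 × 31.9972 × 1.00381876394 = TRY 642,387,795.07.
The quoted forward undervalues GBP, so borrow GBP, convert to TRY at spot, deposit the TRY at 4.68%, and buy GBP forward at 31.0682 to cover the loan.
Arbitrage profit = |625,501,637.13 − 642,387,795.07| = TRY 16,886,158.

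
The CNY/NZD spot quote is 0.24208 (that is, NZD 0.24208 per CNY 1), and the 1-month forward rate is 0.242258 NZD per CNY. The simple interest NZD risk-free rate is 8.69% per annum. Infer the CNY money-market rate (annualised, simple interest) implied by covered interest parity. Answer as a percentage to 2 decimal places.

T = 1/12 years.
By CIP, F/S equals the NZD-to-CNY growth ratio: 0.242258/0.24208 = 1.0007353.
The NZD side grows by 1 + 0.0869×1/12 = 1.0072417.
Hence g_CNY = 1.0065016.
(1.0065016 − 1)/T = 0.078019, i.e. 7.80%.

7.80%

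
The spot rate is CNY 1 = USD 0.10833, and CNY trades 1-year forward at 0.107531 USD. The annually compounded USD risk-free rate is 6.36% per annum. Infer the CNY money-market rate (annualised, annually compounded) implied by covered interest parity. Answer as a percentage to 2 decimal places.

T = 1 year.
CIP gives F = S · g_USD/g_CNY, so g_USD/g_CNY = 0.107531/0.10833 = 0.9926244.
The USD side grows by (1 + 0.0636)^1 = 1.063600.
That pins the CNY growth at 1.071503.
r = 1.071503^(1/1) − 1 = 0.071503 → 7.15%.

7.15%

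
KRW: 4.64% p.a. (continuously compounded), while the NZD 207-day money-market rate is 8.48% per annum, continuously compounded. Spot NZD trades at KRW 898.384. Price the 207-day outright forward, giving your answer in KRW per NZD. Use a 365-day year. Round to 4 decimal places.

T = 207/365 years.
KRW accumulates by e^(0.0464×207/365) = 1.026663805.
NZD growth factor: e^(0.0848×207/365) = 1.049267241.
Forward (KRW per NZD) = 898.384 × 1.026663805 / 1.049267241 = 879.030908.

879.0309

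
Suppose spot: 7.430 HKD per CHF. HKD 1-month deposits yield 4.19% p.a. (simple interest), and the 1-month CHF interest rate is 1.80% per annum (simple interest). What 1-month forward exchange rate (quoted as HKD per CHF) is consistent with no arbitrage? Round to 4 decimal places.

T = 1/12 years.
Growth of 1 HKD over T: 1 + 0.0419×1/12 = 1.0034917.
CHF accumulates by 1 + 0.0180×1/12 = 1.001500.
Forward (HKD per CHF) = 7.43 × 1.0034917 / 1.001500 = 7.444776.

7.4448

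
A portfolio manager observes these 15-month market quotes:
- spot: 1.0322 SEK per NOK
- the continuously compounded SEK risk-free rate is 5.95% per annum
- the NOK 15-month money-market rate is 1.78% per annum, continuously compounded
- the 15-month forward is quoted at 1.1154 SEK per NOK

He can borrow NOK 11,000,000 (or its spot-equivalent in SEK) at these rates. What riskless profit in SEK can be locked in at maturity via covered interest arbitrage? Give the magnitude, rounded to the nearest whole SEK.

T = 15/12 years.
Keep in NOK, deliver into the forward: 11,000,000·1.0224993774·1.1154 = SEK 12,545,453.86.
Swap to SEK now, deposit: 11,000,000·1.0322·1.0772106838 = SEK 12,230,865.55.
The quoted forward overvalues NOK, so borrow SEK, buy NOK at spot, deposit the NOK at 1.78%, and sell the proceeds forward at 1.1154.
Arbitrage profit = |12,545,453.86 − 12,230,865.55| = SEK 314,588.

SEK 314,588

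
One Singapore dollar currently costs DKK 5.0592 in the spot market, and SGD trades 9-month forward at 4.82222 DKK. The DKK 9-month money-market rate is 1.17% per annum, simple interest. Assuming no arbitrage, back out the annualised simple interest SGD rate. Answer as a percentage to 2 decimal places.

7.78%

T = 9/12 years.
F/S = 4.82222/5.0592 = 0.9531586 = (growth of DKK) / (growth of SGD).
The DKK side grows by 1 + 0.0117×9/12 = 1.008775.
So the SGD growth factor = 1.0583496.
r = (1.0583496 − 1)/(9/12) = 0.077799 → 7.78%.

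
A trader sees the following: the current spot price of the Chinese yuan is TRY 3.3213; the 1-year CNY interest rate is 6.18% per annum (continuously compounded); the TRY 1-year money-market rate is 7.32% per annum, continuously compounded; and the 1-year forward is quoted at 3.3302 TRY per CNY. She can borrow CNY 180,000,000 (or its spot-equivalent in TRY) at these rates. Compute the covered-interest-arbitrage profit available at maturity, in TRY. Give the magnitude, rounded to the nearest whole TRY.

T = 1 year.
Invest the CNY and cover forward: 180,000,000 × 1.06374957354 × 3.3302 = TRY 637,649,789.36.
Convert at spot and invest in TRY: 180,000,000 × 3.3213 × 1.07594570454 = TRY 643,236,924.33.
The quoted forward undervalues CNY, so borrow CNY, convert to TRY at spot, deposit the TRY at 7.32%, and buy CNY forward at 3.3302 to cover the loan.
Profit = 643,236,924.33 − 637,649,789.36 = TRY 5,587,135.

TRY 5,587,135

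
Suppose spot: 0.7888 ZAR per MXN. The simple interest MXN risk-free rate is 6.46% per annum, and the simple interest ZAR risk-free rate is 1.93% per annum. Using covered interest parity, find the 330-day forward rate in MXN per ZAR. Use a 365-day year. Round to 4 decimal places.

1.3188

T = 330/365 years.
Growth of 1 ZAR over T: 1 + 0.0193×330/365 = 1.0174493.
MXN accumulates by 1 + 0.0646×330/365 = 1.0584055.
Forward (ZAR per MXN) = 0.7888 × 1.0174493 / 1.0584055 = 0.7582765.
Quoted the other way: 1/0.7582765 = 1.3188 MXN per ZAR.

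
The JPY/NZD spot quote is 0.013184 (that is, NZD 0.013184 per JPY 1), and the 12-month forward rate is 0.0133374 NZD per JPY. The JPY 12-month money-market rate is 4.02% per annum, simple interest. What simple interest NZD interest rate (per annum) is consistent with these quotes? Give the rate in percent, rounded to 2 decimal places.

T = 1 year.
F/S = 0.0133374/0.013184 = 1.0116353 = (growth of NZD) / (growth of JPY).
JPY growth factor: 1 + 0.0402×1 = 1.040200.
Hence g_NZD = 1.052303.
(1.052303 − 1)/T = 0.052303, i.e. 5.23%.

5.23%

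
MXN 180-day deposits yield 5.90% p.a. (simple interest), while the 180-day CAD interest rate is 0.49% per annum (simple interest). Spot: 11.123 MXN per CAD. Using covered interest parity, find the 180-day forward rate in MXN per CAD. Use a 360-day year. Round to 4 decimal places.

T = 180/360 years.
MXN growth factor: 1 + 0.0590×180/360 = 1.029500.
Growth of 1 CAD over T: 1 + 0.0049×180/360 = 1.002450.
CIP: F = S · (grow MXN)/(grow CAD) = 11.123 × 1.029500/1.002450 = 11.423142 MXN per CAD.

11.4231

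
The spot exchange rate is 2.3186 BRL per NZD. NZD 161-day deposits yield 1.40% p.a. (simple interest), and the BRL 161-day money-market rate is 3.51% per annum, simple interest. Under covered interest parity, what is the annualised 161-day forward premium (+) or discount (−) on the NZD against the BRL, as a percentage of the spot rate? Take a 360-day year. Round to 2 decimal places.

T = 161/360 years.
F = S · g_BRL/g_NZD = 2.3186 × 1.0156975/1.0062611 = 2.3403431.
(F − S)/S ÷ T = (2.3403431 − 2.3186)/2.3186/(161/360) = 0.020969 → 2.10%.

+2.10%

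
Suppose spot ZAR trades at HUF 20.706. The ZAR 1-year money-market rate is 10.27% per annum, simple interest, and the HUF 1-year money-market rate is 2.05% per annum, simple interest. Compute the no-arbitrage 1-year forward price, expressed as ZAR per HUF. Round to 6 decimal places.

0.052185

T = 1 year.
Growth of 1 HUF over T: 1 + 0.0205×1 = 1.020500.
ZAR growth factor: 1 + 0.1027×1 = 1.102700.
Forward (HUF per ZAR) = 20.706 × 1.020500 / 1.102700 = 19.16249.
Invert for ZAR per HUF: 1 / 19.16249 = 0.052185.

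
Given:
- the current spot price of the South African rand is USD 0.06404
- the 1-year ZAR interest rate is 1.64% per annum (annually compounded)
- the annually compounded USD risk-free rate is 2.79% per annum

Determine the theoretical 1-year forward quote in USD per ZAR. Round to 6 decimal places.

0.064765

T = 1 year.
USD accumulates by (1 + 0.0279)^1 = 1.027900.
ZAR accumulates by (1 + 0.0164)^1 = 1.016400.
So F = 0.06404 × 1.027900 / 1.016400 = 0.06476458 (USD/ZAR).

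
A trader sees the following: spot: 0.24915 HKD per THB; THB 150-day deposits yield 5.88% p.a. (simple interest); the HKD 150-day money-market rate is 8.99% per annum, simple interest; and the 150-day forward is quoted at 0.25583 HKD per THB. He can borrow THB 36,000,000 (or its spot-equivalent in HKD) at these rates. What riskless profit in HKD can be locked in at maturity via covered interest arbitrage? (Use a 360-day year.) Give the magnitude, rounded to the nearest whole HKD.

T = 150/360 years.
Keep in THB, deliver into the forward: 36,000,000·1.024500·0.25583 = HKD 9,435,522.06.
Swap to HKD now, deposit: 36,000,000·0.24915·1.037458333 = HKD 9,305,378.77.
The quoted forward overvalues THB, so borrow HKD, buy THB at spot, deposit the THB at 5.88%, and sell the proceeds forward at 0.25583.
Profit = 9,435,522.06 − 9,305,378.77 = HKD 130,143.

HKD 130,143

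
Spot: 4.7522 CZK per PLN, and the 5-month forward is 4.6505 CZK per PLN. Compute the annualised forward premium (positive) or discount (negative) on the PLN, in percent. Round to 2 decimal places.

-5.14%

T = 5/12 years.
PLN trades forward at -2.14006% vs spot over the period.
Per annum: -0.0214006 / (5/12) = -0.051361 = -5.14%.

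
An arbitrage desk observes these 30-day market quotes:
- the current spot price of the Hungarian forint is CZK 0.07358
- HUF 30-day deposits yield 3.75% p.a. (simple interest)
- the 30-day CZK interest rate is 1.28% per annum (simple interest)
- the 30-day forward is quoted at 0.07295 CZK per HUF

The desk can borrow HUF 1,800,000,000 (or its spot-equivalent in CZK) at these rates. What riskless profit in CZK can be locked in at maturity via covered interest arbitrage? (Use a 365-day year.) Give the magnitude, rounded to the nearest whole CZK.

T = 30/365 years.
Keep in HUF, deliver into the forward: 1,800,000,000·1.00308219178·0.07295 = CZK 131,714,722.60.
Swap to CZK now, deposit: 1,800,000,000·0.07358·1.00105205479 = CZK 132,583,338.34.
The quoted forward undervalues HUF, so borrow HUF, convert to CZK at spot, deposit the CZK at 1.28%, and buy HUF forward at 0.07295 to cover the loan.
Profit = 132,583,338.34 − 131,714,722.60 = CZK 868,616.

CZK 868,616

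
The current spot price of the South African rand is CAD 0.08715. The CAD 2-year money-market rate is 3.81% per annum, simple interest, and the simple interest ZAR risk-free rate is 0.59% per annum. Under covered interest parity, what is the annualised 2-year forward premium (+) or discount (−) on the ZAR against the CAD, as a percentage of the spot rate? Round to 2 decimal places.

T = 2 years.
CIP forward (CAD per ZAR) = 0.08715 × 1.076200/1.011800 = 0.09269701.
Annualised premium = (F − S)/S × (1/T) = (0.09269701 − 0.08715)/0.08715 ÷ 2 = 3.18%.

+3.18%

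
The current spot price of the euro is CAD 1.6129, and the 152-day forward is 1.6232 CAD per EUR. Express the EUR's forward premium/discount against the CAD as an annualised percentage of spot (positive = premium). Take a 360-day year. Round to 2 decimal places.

T = 152/360 years.
Period premium: (1.6232 − 1.6129)/1.6129 = 0.0063860.
Per annum: 0.0063860 / (152/360) = 0.015125 = 1.51%.

+1.51%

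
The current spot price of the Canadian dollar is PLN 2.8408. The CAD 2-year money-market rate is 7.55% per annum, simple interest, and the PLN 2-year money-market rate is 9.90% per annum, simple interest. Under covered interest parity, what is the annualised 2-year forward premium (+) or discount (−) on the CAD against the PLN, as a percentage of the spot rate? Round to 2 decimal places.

T = 2 years.
CIP forward (PLN per CAD) = 2.8408 × 1.198000/1.151000 = 2.9568014.
Annualised premium = (F − S)/S × (1/T) = (2.9568014 − 2.8408)/2.8408 ÷ 2 = 2.04%.

+2.04%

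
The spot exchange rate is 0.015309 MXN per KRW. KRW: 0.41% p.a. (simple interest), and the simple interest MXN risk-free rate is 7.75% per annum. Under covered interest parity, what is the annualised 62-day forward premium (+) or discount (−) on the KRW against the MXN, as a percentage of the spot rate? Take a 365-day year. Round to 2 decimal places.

T = 62/365 years.
CIP forward (MXN per KRW) = 0.015309 × 1.0131644/1.0006964 = 0.015499740.
(F − S)/S ÷ T = (0.015499740 − 0.015309)/0.015309/(62/365) = 0.073349 → 7.33%.

+7.33%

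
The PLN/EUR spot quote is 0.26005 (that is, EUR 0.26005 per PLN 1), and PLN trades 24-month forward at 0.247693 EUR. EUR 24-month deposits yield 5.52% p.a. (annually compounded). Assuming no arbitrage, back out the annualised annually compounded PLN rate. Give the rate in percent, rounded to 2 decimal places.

T = 2 years.
By CIP, F/S equals the EUR-to-PLN growth ratio: 0.247693/0.26005 = 0.9524822.
The EUR side grows by (1 + 0.0552)^2 = 1.113447.
So the PLN growth factor = 1.1689951.
r = 1.1689951^(1/2) − 1 = 0.081201 → 8.12%.

8.12%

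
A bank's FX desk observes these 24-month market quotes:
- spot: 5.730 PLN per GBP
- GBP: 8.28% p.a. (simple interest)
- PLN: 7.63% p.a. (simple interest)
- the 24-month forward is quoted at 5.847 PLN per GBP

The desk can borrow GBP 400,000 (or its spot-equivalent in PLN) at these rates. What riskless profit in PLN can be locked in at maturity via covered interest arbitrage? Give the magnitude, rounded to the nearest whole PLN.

PLN 84,346

T = 2 years.
Invest the GBP and cover forward: 400,000 × 1.165600 × 5.847 = PLN 2,726,105.28.
Convert at spot and invest in PLN: 400,000 × 5.730 × 1.152600 = PLN 2,641,759.20.
The quoted forward overvalues GBP, so borrow PLN, buy GBP at spot, deposit the GBP at 8.28%, and sell the proceeds forward at 5.847.
Profit = 2,726,105.28 − 2,641,759.20 = PLN 84,346.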